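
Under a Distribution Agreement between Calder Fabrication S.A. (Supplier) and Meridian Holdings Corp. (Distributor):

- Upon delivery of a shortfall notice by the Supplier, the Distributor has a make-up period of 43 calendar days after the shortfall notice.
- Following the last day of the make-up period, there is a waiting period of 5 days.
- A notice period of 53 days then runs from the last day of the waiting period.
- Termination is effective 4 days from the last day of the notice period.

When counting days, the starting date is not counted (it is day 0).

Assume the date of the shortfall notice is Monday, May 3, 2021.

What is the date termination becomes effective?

August 16, 2021

The last day of the make-up period: May 3, 2021 + 43 days = June 15, 2021.
The last day of the waiting period: 5 calendar days after June 15, 2021 is June 20, 2021.
The last day of the notice period: June 20, 2021 + 53 days = August 12, 2021.
The date termination becomes effective: 4 calendar days after August 12, 2021 is August 16, 2021.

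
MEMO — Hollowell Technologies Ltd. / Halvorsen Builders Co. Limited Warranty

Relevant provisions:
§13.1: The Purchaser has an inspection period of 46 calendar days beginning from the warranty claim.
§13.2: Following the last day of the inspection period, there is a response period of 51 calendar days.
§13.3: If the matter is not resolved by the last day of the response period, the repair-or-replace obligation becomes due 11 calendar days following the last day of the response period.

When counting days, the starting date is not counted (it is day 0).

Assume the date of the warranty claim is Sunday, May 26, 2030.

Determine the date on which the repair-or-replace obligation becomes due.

Adding 46 calendar days to May 26, 2030 gives Jul 11, 2030, which is the last day of the inspection period.
The last day of the response period: 51 calendar days after Jul 11, 2030 is Aug 31, 2030.
Adding 11 calendar days to Aug 31, 2030 gives Sep 11, 2030, which is the date on which the repair-or-replace obligation becomes due.

Sep 11, 2030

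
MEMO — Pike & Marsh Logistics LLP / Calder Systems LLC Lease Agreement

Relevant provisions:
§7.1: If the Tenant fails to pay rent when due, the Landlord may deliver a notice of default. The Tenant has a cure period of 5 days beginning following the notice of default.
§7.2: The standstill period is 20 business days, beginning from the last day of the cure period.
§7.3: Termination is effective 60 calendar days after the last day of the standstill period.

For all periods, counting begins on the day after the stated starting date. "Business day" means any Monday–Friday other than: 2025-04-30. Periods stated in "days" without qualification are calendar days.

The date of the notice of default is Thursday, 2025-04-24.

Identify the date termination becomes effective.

Adding 5 calendar days to 2025-04-24 gives 2025-04-29, which is the last day of the cure period.
The last day of the standstill period: counting 20 business days from Tuesday, 2025-04-29 (May 1, May 2, May 5, May 6, …, May 26, May 27, May 28, skipping weekends and the listed holiday on Apr 30) reaches Wednesday, 2025-05-28.
The date termination becomes effective: 2025-05-28 + 60 days = 2025-07-27.

2025-07-27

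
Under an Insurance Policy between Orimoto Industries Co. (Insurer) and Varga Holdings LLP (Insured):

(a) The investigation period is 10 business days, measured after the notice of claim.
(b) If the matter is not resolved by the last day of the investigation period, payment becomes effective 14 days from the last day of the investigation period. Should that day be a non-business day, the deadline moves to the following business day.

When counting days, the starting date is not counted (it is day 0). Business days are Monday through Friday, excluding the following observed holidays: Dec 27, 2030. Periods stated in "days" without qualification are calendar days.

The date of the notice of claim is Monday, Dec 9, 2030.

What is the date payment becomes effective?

Jan 6, 2031

From Monday, Dec 9, 2030, 10 business days (Dec 10, Dec 11, Dec 12, Dec 13, Dec 16, Dec 17, Dec 18, Dec 19, Dec 20, Dec 23, skipping weekends) brings us to Monday, Dec 23, 2030, which is the last day of the investigation period.
Adding 14 calendar days to Dec 23, 2030 gives Jan 6, 2031, which is the date payment becomes effective. Jan 6, 2031 is a Monday and is not a listed holiday, so no roll-forward applies.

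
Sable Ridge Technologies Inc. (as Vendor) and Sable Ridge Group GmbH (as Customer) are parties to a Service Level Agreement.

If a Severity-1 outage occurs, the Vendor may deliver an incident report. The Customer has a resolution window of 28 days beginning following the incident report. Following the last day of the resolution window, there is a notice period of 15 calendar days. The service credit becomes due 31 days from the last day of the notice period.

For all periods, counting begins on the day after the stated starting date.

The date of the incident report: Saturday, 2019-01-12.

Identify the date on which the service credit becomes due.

The last day of the resolution window: 28 calendar days after 2019-01-12 is 2019-02-09.
The last day of the notice period: 2019-02-09 + 15 days = 2019-02-24.
The date on which the service credit becomes due: 2019-02-24 + 31 days = 2019-03-27.

2019-03-27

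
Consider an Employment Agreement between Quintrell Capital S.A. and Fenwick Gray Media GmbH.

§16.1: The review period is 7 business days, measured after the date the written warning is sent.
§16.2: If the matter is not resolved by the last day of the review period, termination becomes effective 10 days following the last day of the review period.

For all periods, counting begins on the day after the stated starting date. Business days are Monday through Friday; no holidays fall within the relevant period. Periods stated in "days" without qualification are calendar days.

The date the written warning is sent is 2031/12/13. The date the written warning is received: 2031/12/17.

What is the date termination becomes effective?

From Saturday, 2031/12/13, 7 business days (Dec 15, Dec 16, Dec 17, Dec 18, Dec 19, Dec 22, Dec 23, skipping weekends) brings us to Tuesday, 2031/12/23, which is the last day of the review period.
The date termination becomes effective: 2031/12/23 + 10 days = 2032/01/02.

2032/01/02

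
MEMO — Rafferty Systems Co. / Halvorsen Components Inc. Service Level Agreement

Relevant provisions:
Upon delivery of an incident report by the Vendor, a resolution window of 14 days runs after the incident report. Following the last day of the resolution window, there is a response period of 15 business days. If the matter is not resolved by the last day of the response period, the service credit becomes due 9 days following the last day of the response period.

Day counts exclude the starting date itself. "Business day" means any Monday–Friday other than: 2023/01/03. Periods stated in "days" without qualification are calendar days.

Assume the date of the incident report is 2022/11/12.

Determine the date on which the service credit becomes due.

The last day of the resolution window: 14 calendar days after 2022/11/12 is 2022/11/26.
The last day of the response period: 15 business days after Saturday, 2022/11/26, skipping weekends — Nov 28, Nov 29, Nov 30, Dec 1, …, Dec 14, Dec 15, Dec 16 — lands on Friday, 2022/12/16.
Adding 9 calendar days to 2022/12/16 gives 2022/12/25, which is the date on which the service credit becomes due.

2022/12/25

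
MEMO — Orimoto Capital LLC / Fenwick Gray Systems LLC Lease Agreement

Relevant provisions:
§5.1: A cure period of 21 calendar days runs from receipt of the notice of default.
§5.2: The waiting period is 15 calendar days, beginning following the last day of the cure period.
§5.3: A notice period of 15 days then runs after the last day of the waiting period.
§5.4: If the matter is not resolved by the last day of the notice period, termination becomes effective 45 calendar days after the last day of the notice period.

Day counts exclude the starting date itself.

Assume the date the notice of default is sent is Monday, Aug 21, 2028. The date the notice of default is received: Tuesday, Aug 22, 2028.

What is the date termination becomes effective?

Nov 26, 2028

Adding 21 calendar days to Aug 22, 2028 gives Sep 12, 2028, which is the last day of the cure period.
The last day of the waiting period: Sep 12, 2028 + 15 days = Sep 27, 2028.
The last day of the notice period: Sep 27, 2028 + 15 days = Oct 12, 2028.
The date termination becomes effective: 45 calendar days after Oct 12, 2028 is Nov 26, 2028.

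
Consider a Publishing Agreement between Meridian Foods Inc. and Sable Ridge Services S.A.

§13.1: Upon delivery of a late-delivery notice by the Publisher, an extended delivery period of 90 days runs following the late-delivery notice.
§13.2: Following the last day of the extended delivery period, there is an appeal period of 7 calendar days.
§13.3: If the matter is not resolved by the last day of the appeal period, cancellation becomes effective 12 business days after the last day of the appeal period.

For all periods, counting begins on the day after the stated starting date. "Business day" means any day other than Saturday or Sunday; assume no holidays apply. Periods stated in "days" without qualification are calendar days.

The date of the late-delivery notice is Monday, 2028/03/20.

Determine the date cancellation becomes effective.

2028/07/11

Adding 90 calendar days to 2028/03/20 gives 2028/06/18, which is the last day of the extended delivery period.
Adding 7 calendar days to 2028/06/18 gives 2028/06/25, which is the last day of the appeal period.
From Sunday, 2028/06/25, 12 business days (Jun 26, Jun 27, Jun 28, Jun 29, …, Jul 7, Jul 10, Jul 11, skipping weekends) brings us to Tuesday, 2028/07/11, which is the date cancellation becomes effective.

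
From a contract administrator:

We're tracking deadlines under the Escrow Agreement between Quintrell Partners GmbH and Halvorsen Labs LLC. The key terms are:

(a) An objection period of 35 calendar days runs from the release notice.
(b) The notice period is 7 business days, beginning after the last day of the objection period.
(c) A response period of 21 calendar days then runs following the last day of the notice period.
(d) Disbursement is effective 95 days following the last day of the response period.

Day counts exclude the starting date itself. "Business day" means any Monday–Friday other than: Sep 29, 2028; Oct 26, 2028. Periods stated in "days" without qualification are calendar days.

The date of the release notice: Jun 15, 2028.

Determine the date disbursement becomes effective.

The last day of the objection period: Jun 15, 2028 + 35 days = Jul 20, 2028.
The last day of the notice period: 7 business days after Thursday, Jul 20, 2028, skipping weekends — Jul 21, Jul 24, Jul 25, Jul 26, Jul 27, Jul 28, Jul 31 — lands on Monday, Jul 31, 2028.
The last day of the response period: Jul 31, 2028 + 21 days = Aug 21, 2028.
Adding 95 calendar days to Aug 21, 2028 gives Nov 24, 2028, which is the date disbursement becomes effective.

Nov 24, 2028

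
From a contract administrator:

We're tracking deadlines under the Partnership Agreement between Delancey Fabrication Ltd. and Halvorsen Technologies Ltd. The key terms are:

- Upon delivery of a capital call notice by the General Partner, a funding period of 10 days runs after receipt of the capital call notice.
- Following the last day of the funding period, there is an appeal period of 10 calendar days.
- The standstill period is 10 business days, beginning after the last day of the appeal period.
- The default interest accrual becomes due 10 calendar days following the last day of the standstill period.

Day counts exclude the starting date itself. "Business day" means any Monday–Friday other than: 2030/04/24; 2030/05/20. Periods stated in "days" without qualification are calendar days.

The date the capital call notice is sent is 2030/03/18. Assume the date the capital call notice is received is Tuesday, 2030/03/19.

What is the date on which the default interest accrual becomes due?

The last day of the funding period: 10 calendar days after 2030/03/19 is 2030/03/29.
The last day of the appeal period: 10 calendar days after 2030/03/29 is 2030/04/08.
From Monday, 2030/04/08, 10 business days (Apr 9, Apr 10, Apr 11, Apr 12, Apr 15, Apr 16, Apr 17, Apr 18, Apr 19, Apr 22, skipping weekends) brings us to Monday, 2030/04/22, which is the last day of the standstill period.
The date on which the default interest accrual becomes due: 2030/04/22 + 10 days = 2030/05/02.

2030/05/02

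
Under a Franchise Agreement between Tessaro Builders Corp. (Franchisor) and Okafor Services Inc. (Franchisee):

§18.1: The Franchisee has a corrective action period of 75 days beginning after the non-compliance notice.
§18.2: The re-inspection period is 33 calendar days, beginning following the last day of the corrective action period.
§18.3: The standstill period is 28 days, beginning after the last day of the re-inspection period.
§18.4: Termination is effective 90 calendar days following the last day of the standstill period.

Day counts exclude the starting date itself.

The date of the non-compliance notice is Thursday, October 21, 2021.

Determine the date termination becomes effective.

June 4, 2022

Adding 75 calendar days to October 21, 2021 gives January 4, 2022, which is the last day of the corrective action period.
The last day of the re-inspection period: 33 calendar days after January 4, 2022 is February 6, 2022.
Adding 28 calendar days to February 6, 2022 gives March 6, 2022, which is the last day of the standstill period.
Adding 90 calendar days to March 6, 2022 gives June 4, 2022, which is the date termination becomes effective.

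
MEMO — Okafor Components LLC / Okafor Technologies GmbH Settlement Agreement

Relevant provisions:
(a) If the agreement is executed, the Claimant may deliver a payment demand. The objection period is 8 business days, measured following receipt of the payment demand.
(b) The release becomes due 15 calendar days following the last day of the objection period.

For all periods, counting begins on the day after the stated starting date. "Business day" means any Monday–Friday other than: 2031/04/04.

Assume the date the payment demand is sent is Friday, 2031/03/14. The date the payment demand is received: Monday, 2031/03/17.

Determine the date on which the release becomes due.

From Monday, 2031/03/17, 8 business days (Mar 18, Mar 19, Mar 20, Mar 21, Mar 24, Mar 25, Mar 26, Mar 27, skipping weekends) brings us to Thursday, 2031/03/27, which is the last day of the objection period.
The date on which the release becomes due: 2031/03/27 + 15 days = 2031/04/11.

2031/04/11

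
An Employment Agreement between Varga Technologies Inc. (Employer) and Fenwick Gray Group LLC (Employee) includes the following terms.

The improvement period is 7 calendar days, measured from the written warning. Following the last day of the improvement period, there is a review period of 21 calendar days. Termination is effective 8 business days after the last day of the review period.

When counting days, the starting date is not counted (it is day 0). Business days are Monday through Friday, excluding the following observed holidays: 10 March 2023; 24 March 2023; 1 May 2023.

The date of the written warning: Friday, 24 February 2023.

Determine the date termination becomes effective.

The last day of the improvement period: 24 February 2023 + 7 days = 3 March 2023.
The last day of the review period: 3 March 2023 + 21 days = 24 March 2023.
The date termination becomes effective: counting 8 business days from Friday, 24 March 2023 (Mar 27, Mar 28, Mar 29, Mar 30, Mar 31, Apr 3, Apr 4, Apr 5, skipping weekends) reaches Wednesday, 5 April 2023.

5 April 2023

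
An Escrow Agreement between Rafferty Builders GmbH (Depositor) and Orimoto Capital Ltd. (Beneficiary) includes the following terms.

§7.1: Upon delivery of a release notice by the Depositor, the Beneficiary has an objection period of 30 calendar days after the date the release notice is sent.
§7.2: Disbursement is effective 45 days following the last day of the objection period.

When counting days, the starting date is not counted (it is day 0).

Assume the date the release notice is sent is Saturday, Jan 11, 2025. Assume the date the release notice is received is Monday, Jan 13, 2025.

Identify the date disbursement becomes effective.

The last day of the objection period: 30 calendar days after Jan 11, 2025 is Feb 10, 2025.
Adding 45 calendar days to Feb 10, 2025 gives Mar 27, 2025, which is the date disbursement becomes effective.

Mar 27, 2025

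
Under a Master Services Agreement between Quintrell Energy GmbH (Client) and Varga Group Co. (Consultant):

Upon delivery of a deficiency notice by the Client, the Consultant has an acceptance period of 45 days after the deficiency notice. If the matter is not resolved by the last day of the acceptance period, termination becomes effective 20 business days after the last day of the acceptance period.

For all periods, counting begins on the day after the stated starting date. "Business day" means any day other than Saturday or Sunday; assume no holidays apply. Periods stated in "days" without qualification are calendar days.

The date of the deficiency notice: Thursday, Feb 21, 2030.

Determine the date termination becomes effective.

May 3, 2030

The last day of the acceptance period: Feb 21, 2030 + 45 days = Apr 7, 2030.
The date termination becomes effective: 20 business days after Sunday, Apr 7, 2030, skipping weekends — Apr 8, Apr 9, Apr 10, Apr 11, …, May 1, May 2, May 3 — lands on Friday, May 3, 2030.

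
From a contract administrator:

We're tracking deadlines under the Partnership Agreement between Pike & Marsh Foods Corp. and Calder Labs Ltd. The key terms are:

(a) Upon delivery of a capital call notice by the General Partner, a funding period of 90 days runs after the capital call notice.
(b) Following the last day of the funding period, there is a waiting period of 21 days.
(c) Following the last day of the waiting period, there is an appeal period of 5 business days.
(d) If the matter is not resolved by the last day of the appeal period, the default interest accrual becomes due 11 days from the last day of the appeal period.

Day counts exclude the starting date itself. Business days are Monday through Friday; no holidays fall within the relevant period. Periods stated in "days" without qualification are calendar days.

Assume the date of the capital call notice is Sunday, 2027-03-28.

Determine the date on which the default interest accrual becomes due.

The last day of the funding period: 2027-03-28 + 90 days = 2027-06-26.
The last day of the waiting period: 21 calendar days after 2027-06-26 is 2027-07-17.
From Saturday, 2027-07-17, 5 business days (Jul 19, Jul 20, Jul 21, Jul 22, Jul 23, skipping weekends) brings us to Friday, 2027-07-23, which is the last day of the appeal period.
The date on which the default interest accrual becomes due: 11 calendar days after 2027-07-23 is 2027-08-03.

2027-08-03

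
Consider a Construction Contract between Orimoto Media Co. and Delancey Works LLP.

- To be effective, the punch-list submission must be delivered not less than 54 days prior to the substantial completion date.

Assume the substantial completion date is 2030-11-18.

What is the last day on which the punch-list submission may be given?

Counting back 54 calendar days from 2030-11-18 gives 2030-09-25.

2030-09-25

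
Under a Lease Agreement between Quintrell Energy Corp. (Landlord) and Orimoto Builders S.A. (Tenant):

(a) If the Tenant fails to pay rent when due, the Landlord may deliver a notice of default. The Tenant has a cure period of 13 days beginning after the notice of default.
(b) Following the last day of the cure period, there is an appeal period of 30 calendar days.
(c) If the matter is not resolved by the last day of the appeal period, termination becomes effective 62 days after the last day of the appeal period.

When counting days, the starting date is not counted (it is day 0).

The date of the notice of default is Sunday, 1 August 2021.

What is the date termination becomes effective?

14 November 2021

Adding 13 calendar days to 1 August 2021 gives 14 August 2021, which is the last day of the cure period.
The last day of the appeal period: 30 calendar days after 14 August 2021 is 13 September 2021.
Adding 62 calendar days to 13 September 2021 gives 14 November 2021, which is the date termination becomes effective.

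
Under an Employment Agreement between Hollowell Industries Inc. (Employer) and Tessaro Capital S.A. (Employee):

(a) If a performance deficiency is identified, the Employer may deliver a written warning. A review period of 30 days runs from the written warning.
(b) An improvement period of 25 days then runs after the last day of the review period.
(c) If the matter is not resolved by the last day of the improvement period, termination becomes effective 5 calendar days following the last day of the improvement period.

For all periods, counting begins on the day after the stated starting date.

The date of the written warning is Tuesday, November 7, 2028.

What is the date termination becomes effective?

The last day of the review period: November 7, 2028 + 30 days = December 7, 2028.
The last day of the improvement period: 25 calendar days after December 7, 2028 is January 1, 2029.
The date termination becomes effective: January 1, 2029 + 5 days = January 6, 2029.

January 6, 2029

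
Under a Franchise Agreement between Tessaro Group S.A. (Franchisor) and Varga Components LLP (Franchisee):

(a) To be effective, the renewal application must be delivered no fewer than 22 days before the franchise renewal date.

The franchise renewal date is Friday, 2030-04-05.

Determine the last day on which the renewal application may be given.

2030-04-05 minus 22 days is 2030-03-14.

2030-03-14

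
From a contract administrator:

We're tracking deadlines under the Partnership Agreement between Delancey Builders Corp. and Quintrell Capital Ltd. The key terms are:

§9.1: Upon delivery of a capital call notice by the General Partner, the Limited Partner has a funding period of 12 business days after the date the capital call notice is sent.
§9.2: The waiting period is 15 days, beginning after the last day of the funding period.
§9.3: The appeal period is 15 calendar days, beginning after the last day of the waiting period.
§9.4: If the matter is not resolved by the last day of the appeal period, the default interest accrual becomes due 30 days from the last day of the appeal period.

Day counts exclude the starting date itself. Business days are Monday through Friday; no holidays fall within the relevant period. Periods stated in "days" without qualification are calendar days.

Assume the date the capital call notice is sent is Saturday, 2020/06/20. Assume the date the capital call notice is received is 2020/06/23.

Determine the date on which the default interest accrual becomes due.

2020/09/05

The last day of the funding period: 12 business days after Saturday, 2020/06/20, skipping weekends — Jun 22, Jun 23, Jun 24, Jun 25, …, Jul 3, Jul 6, Jul 7 — lands on Tuesday, 2020/07/07.
Adding 15 calendar days to 2020/07/07 gives 2020/07/22, which is the last day of the waiting period.
Adding 15 calendar days to 2020/07/22 gives 2020/08/06, which is the last day of the appeal period.
The date on which the default interest accrual becomes due: 30 calendar days after 2020/08/06 is 2020/09/05.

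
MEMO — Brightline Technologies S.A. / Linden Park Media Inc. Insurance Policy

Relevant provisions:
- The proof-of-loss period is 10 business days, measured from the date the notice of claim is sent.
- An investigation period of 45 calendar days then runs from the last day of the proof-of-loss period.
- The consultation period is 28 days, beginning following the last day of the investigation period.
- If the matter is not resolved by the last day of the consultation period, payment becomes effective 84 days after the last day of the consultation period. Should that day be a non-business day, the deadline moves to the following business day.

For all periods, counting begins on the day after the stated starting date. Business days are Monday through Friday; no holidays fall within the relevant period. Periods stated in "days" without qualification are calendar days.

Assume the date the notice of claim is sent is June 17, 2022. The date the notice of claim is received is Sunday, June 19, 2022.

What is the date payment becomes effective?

The last day of the proof-of-loss period: counting 10 business days from Friday, June 17, 2022 (Jun 20, Jun 21, Jun 22, Jun 23, Jun 24, Jun 27, Jun 28, Jun 29, Jun 30, Jul 1, skipping weekends) reaches Friday, July 1, 2022.
The last day of the investigation period: 45 calendar days after July 1, 2022 is August 15, 2022.
Adding 28 calendar days to August 15, 2022 gives September 12, 2022, which is the last day of the consultation period.
Adding 84 calendar days to September 12, 2022 gives December 5, 2022, which is the date payment becomes effective. December 5, 2022 is a Monday, so no roll-forward applies.

December 5, 2022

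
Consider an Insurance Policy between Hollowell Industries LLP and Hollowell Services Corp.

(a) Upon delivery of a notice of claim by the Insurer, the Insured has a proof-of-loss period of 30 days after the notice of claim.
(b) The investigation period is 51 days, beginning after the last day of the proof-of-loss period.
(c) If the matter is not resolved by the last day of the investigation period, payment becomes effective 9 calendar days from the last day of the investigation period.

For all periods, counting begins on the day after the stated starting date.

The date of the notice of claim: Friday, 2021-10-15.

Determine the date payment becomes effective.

Adding 30 calendar days to 2021-10-15 gives 2021-11-14, which is the last day of the proof-of-loss period.
The last day of the investigation period: 2021-11-14 + 51 days = 2022-01-04.
The date payment becomes effective: 2022-01-04 + 9 days = 2022-01-13.

2022-01-13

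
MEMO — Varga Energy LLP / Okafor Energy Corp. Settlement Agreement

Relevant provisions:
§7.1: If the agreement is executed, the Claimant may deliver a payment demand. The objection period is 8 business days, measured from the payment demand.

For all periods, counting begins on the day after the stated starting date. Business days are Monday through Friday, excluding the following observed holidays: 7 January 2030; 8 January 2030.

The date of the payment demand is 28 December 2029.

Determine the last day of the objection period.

11 January 2030

From Friday, 28 December 2029, 8 business days (Dec 31, Jan 1, Jan 2, Jan 3, Jan 4, Jan 9, Jan 10, Jan 11, skipping weekends and the listed holidays on Jan 7, Jan 8) brings us to Friday, 11 January 2030, which is the last day of the objection period.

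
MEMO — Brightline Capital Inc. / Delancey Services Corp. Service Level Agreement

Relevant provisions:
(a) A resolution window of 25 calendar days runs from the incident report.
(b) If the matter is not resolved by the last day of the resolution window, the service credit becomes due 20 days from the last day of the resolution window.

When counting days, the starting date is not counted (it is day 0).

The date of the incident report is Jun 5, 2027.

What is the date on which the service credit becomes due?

Jul 20, 2027

Adding 25 calendar days to Jun 5, 2027 gives Jun 30, 2027, which is the last day of the resolution window.
The date on which the service credit becomes due: 20 calendar days after Jun 30, 2027 is Jul 20, 2027.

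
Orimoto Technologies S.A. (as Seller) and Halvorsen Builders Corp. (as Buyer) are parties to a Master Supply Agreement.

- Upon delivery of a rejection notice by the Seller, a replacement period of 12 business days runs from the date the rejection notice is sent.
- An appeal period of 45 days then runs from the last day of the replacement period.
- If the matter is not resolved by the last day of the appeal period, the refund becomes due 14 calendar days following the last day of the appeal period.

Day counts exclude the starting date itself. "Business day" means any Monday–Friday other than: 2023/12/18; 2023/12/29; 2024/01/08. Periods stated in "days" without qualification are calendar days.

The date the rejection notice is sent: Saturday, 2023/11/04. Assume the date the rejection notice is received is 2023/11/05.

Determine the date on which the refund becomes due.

2024/01/19

The last day of the replacement period: counting 12 business days from Saturday, 2023/11/04 (Nov 6, Nov 7, Nov 8, Nov 9, …, Nov 17, Nov 20, Nov 21, skipping weekends) reaches Tuesday, 2023/11/21.
Adding 45 calendar days to 2023/11/21 gives 2024/01/05, which is the last day of the appeal period.
The date on which the refund becomes due: 14 calendar days after 2024/01/05 is 2024/01/19.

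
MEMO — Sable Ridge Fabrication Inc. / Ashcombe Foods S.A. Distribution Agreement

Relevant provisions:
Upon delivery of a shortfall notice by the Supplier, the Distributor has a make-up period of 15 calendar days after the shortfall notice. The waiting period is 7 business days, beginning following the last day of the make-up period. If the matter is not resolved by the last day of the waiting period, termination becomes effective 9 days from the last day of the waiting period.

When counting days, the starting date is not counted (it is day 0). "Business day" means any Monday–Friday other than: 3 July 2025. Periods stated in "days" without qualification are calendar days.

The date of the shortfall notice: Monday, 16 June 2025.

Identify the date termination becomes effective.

The last day of the make-up period: 16 June 2025 + 15 days = 1 July 2025.
The last day of the waiting period: counting 7 business days from Tuesday, 1 July 2025 (Jul 2, Jul 4, Jul 7, Jul 8, Jul 9, Jul 10, Jul 11, skipping weekends and the listed holiday on Jul 3) reaches Friday, 11 July 2025.
Adding 9 calendar days to 11 July 2025 gives 20 July 2025, which is the date termination becomes effective.

20 July 2025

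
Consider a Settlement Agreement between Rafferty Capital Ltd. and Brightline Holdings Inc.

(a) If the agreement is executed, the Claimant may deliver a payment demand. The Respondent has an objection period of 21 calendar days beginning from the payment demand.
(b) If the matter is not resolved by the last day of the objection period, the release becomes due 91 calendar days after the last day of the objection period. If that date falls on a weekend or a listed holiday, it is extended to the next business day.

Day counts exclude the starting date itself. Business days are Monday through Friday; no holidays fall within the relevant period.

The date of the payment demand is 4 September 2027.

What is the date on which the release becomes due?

27 December 2027

The last day of the objection period: 4 September 2027 + 21 days = 25 September 2027.
The date on which the release becomes due: 25 September 2027 + 91 days = 25 December 2027. That falls on a Saturday, so it rolls to the next business day, Monday, 27 December 2027.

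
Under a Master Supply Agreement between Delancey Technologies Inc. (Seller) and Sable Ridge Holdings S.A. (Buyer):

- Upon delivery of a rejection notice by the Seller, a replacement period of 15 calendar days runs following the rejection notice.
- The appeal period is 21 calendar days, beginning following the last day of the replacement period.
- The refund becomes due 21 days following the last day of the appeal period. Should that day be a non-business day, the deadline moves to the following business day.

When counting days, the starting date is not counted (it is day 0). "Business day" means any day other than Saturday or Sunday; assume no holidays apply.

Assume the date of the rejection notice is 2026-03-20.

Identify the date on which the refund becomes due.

2026-05-18

Adding 15 calendar days to 2026-03-20 gives 2026-04-04, which is the last day of the replacement period.
The last day of the appeal period: 21 calendar days after 2026-04-04 is 2026-04-25.
The date on which the refund becomes due: 2026-04-25 + 21 days = 2026-05-16. That falls on a Saturday, so it rolls to the next business day, Monday, 2026-05-18.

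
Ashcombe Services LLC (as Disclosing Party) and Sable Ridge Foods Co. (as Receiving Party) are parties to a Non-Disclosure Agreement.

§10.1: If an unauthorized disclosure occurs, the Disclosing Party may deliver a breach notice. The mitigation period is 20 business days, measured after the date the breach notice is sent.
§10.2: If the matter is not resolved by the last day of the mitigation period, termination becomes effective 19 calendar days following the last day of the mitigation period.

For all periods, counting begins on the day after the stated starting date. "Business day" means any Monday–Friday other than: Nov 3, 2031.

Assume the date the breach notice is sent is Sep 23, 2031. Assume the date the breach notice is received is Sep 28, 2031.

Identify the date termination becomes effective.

The last day of the mitigation period: counting 20 business days from Tuesday, Sep 23, 2031 (Sep 24, Sep 25, Sep 26, Sep 29, …, Oct 17, Oct 20, Oct 21, skipping weekends) reaches Tuesday, Oct 21, 2031.
Adding 19 calendar days to Oct 21, 2031 gives Nov 9, 2031, which is the date termination becomes effective.

Nov 9, 2031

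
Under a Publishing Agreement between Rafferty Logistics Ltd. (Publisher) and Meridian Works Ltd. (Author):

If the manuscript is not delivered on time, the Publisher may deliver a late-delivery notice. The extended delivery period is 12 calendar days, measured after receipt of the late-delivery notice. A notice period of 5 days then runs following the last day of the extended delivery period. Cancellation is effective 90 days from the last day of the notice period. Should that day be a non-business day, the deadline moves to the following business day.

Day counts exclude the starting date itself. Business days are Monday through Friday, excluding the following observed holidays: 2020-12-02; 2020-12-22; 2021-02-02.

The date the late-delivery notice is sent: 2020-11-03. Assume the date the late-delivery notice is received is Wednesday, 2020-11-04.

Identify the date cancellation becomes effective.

The last day of the extended delivery period: 12 calendar days after 2020-11-04 is 2020-11-16.
The last day of the notice period: 5 calendar days after 2020-11-16 is 2020-11-21.
Adding 90 calendar days to 2020-11-21 gives 2021-02-19, which is the date cancellation becomes effective. 2021-02-19 is a Friday and is not a listed holiday, so no roll-forward applies.

2021-02-19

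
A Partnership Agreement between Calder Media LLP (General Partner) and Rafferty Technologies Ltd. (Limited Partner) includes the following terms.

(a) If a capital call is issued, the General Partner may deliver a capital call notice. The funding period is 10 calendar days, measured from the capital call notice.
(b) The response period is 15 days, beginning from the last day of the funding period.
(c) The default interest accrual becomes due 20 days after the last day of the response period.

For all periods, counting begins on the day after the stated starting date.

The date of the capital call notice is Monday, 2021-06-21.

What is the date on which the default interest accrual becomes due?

2021-08-05

Adding 10 calendar days to 2021-06-21 gives 2021-07-01, which is the last day of the funding period.
Adding 15 calendar days to 2021-07-01 gives 2021-07-16, which is the last day of the response period.
Adding 20 calendar days to 2021-07-16 gives 2021-08-05, which is the date on which the default interest accrual becomes due.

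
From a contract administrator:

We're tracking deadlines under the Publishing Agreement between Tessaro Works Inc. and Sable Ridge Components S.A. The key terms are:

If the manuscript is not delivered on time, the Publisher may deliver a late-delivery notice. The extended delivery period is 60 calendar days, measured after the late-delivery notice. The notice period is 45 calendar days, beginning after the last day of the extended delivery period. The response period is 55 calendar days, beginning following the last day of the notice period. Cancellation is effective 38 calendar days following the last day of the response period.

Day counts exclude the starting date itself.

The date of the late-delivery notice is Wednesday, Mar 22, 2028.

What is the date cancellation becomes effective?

The last day of the extended delivery period: Mar 22, 2028 + 60 days = May 21, 2028.
The last day of the notice period: May 21, 2028 + 45 days = Jul 5, 2028.
The last day of the response period: Jul 5, 2028 + 55 days = Aug 29, 2028.
The date cancellation becomes effective: 38 calendar days after Aug 29, 2028 is Oct 6, 2028.

Oct 6, 2028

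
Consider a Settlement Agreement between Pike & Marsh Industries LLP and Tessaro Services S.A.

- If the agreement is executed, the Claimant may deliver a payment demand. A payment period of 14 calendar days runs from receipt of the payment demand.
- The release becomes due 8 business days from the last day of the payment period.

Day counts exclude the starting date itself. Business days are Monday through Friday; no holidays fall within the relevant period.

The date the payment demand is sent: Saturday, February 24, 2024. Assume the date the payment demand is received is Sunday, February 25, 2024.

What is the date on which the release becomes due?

March 20, 2024

Adding 14 calendar days to February 25, 2024 gives March 10, 2024, which is the last day of the payment period.
From Sunday, March 10, 2024, 8 business days (Mar 11, Mar 12, Mar 13, Mar 14, Mar 15, Mar 18, Mar 19, Mar 20, skipping weekends) brings us to Wednesday, March 20, 2024, which is the date on which the release becomes due.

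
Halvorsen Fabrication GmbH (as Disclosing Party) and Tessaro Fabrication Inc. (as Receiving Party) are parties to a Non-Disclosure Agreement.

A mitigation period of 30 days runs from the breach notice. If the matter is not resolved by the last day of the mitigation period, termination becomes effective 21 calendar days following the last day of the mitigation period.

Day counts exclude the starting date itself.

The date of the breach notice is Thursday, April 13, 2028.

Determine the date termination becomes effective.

June 3, 2028

Adding 30 calendar days to April 13, 2028 gives May 13, 2028, which is the last day of the mitigation period.
The date termination becomes effective: 21 calendar days after May 13, 2028 is June 3, 2028.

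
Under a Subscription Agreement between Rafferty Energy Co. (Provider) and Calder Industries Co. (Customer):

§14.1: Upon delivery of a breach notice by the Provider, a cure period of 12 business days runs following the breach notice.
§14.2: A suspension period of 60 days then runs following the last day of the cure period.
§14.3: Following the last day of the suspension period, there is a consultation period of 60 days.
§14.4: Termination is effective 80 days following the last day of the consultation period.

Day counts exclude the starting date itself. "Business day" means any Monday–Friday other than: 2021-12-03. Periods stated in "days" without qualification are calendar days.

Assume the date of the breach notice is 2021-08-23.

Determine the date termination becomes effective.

The last day of the cure period: counting 12 business days from Monday, 2021-08-23 (Aug 24, Aug 25, Aug 26, Aug 27, …, Sep 6, Sep 7, Sep 8, skipping weekends) reaches Wednesday, 2021-09-08.
The last day of the suspension period: 2021-09-08 + 60 days = 2021-11-07.
The last day of the consultation period: 60 calendar days after 2021-11-07 is 2022-01-06.
Adding 80 calendar days to 2022-01-06 gives 2022-03-27, which is the date termination becomes effective.

2022-03-27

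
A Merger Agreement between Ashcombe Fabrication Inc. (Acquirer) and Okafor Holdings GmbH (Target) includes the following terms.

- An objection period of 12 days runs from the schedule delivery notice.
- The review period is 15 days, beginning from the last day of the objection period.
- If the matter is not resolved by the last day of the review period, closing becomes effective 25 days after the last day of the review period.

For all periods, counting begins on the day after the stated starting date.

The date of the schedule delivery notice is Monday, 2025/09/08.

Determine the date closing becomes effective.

2025/10/30

Adding 12 calendar days to 2025/09/08 gives 2025/09/20, which is the last day of the objection period.
Adding 15 calendar days to 2025/09/20 gives 2025/10/05, which is the last day of the review period.
The date closing becomes effective: 2025/10/05 + 25 days = 2025/10/30.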